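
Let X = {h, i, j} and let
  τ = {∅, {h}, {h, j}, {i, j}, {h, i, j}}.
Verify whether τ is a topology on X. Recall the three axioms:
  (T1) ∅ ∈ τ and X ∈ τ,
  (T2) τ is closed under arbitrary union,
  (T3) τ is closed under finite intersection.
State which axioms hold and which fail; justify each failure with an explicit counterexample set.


τ is NOT a topology on X.

Axiom (T1): ∅ ∈ τ? Yes; X ∈ τ? Yes.
Axiom (T2/T3): check pairwise unions and intersections of members of τ.
Counterexample for (T3): {h, j} ∩ {i, j} = {j} ∉ τ. Therefore τ is NOT a topology.


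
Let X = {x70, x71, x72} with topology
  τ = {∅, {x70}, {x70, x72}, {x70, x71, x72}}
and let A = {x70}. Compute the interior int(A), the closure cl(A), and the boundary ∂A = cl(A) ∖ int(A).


int(A) = {x70}, cl(A) = {x70, x71, x72}, ∂A = {x71, x72}.

Closed sets in (X, τ) are complements of opens:
  closed(X, τ) = {∅, {x71}, {x71, x72}, {x70, x71, x72}}.
int(A) = ⋃ {U ∈ τ : U ⊆ A}. Opens contained in A: ∅, {x70}.
Taking the union of these: int(A) = {x70}.
cl(A) = ⋂ {C closed : A ⊆ C}. Closed sets containing A: {x70, x71, x72}.
Intersecting these: cl(A) = {x70, x71, x72}.
∂A = cl(A) ∖ int(A) = {x70, x71, x72} ∖ {x70} = {x71, x72}.


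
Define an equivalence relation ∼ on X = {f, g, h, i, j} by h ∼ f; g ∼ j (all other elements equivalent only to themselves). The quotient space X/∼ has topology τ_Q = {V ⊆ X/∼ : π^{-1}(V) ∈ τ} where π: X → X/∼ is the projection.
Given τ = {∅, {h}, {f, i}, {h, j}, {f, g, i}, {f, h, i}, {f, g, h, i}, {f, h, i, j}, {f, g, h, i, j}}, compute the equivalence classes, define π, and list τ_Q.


X/∼ = {[f=h], [g=j], [i]}; |τ_Q| = 3.

Equivalence classes: [f=h], [g=j], [i].
Quotient map π: X → X/∼ sends f ↦ [f=h], g ↦ [g=j], h ↦ [f=h], i ↦ [i], j ↦ [g=j].
For each subset V ⊆ X/∼, compute π^{-1}(V) ⊆ X and check whether π^{-1}(V) ∈ τ. V is open in τ_Q iff π^{-1}(V) ∈ τ.
  V = {}: π^{-1}(V) = ∅ ∈ τ ✓.
  V = {[f=h]}: π^{-1}(V) = {f, h} ∉ τ ✗.
  V = {[g=j]}: π^{-1}(V) = {g, j} ∉ τ ✗.
  V = {[f=h], [g=j]}: π^{-1}(V) = {f, g, h, j} ∉ τ ✗.
  V = {[i]}: π^{-1}(V) = {i} ∉ τ ✗.
  V = {[f=h], [i]}: π^{-1}(V) = {f, h, i} ∈ τ ✓.
  V = {[g=j], [i]}: π^{-1}(V) = {g, i, j} ∉ τ ✗.
  V = {[f=h], [g=j], [i]}: π^{-1}(V) = {f, g, h, i, j} ∈ τ ✓.
Open sets in the quotient: τ_Q = {{}, {[f=h], [i]}, {[f=h], [g=j], [i]}} (3 elements).


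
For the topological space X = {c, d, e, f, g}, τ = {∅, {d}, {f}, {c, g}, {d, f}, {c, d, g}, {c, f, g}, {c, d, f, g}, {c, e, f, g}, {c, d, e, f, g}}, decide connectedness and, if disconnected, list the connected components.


(X, τ) is disconnected; components = [{d}, {c, e, f, g}].

Find clopen sets (U ∈ τ with X ∖ U ∈ τ):
  U = ∅, X ∖ U = {c, d, e, f, g} — both open, so U is clopen.
  U = {d}, X ∖ U = {c, e, f, g} — both open, so U is clopen.
  U = {c, e, f, g}, X ∖ U = {d} — both open, so U is clopen.
  U = {c, d, e, f, g}, X ∖ U = ∅ — both open, so U is clopen.
Nontrivial clopen(s) exist: e.g. {c, e, f, g}. So (X, τ) is disconnected.
Compute connected components by grouping points that agree on all clopens:
  component: {d}
  component: {c, e, f, g}


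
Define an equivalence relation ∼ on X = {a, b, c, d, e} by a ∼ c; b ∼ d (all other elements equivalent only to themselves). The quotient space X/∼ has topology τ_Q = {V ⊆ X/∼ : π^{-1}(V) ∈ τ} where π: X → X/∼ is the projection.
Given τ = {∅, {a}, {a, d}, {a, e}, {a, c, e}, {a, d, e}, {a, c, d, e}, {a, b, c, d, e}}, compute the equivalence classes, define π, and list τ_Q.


X/∼ = {[a=c], [b=d], [e]}; |τ_Q| = 3.

Equivalence classes: [a=c], [b=d], [e].
Quotient map π: X → X/∼ sends a ↦ [a=c], b ↦ [b=d], c ↦ [a=c], d ↦ [b=d], e ↦ [e].
For each subset V ⊆ X/∼, compute π^{-1}(V) ⊆ X and check whether π^{-1}(V) ∈ τ. V is open in τ_Q iff π^{-1}(V) ∈ τ.
  V = {}: π^{-1}(V) = ∅ ∈ τ ✓.
  V = {[a=c]}: π^{-1}(V) = {a, c} ∉ τ ✗.
  V = {[b=d]}: π^{-1}(V) = {b, d} ∉ τ ✗.
  V = {[a=c], [b=d]}: π^{-1}(V) = {a, b, c, d} ∉ τ ✗.
  V = {[e]}: π^{-1}(V) = {e} ∉ τ ✗.
  V = {[a=c], [e]}: π^{-1}(V) = {a, c, e} ∈ τ ✓.
  V = {[b=d], [e]}: π^{-1}(V) = {b, d, e} ∉ τ ✗.
  V = {[a=c], [b=d], [e]}: π^{-1}(V) = {a, b, c, d, e} ∈ τ ✓.
Open sets in the quotient: τ_Q = {{}, {[a=c], [e]}, {[a=c], [b=d], [e]}} (3 elements).


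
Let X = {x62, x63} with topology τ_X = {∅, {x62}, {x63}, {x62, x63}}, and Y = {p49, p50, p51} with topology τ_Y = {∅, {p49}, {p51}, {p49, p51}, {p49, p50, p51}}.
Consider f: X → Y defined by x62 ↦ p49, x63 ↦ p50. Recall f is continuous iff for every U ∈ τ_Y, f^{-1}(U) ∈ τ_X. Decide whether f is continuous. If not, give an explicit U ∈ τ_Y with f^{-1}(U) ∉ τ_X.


f IS continuous.

Compute f^{-1}(U) for each U ∈ τ_Y:
  U = ∅: f^{-1}(U) = ∅ ∈ τ_X ✓.
  U = {p49}: f^{-1}(U) = {x62} ∈ τ_X ✓.
  U = {p51}: f^{-1}(U) = ∅ ∈ τ_X ✓.
  U = {p49, p51}: f^{-1}(U) = {x62} ∈ τ_X ✓.
  U = {p49, p50, p51}: f^{-1}(U) = {x62, x63} ∈ τ_X ✓.
Every preimage lies in τ_X, so f IS continuous.


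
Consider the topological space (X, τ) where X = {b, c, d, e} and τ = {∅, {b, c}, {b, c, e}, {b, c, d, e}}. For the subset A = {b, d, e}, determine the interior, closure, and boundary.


int(A) = ∅, cl(A) = {b, c, d, e}, ∂A = {b, c, d, e}.

Closed sets in (X, τ) are complements of opens:
  closed(X, τ) = {∅, {d}, {d, e}, {b, c, d, e}}.
int(A) = ⋃ {U ∈ τ : U ⊆ A}. Opens contained in A: ∅.
Taking the union of these: int(A) = ∅.
cl(A) = ⋂ {C closed : A ⊆ C}. Closed sets containing A: {b, c, d, e}.
Intersecting these: cl(A) = {b, c, d, e}.
∂A = cl(A) ∖ int(A) = {b, c, d, e} ∖ ∅ = {b, c, d, e}.


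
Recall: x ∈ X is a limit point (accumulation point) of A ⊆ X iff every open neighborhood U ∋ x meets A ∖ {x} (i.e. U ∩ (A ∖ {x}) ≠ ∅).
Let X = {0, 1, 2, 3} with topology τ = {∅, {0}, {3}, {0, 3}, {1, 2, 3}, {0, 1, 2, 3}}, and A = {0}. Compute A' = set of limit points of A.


A' = ∅

For each x ∈ X, list the open sets U ∈ τ with x ∈ U, then check whether U ∩ (A ∖ {x}) ≠ ∅ for every such U.
  x = 0: open {0} ∋ x has {0} ∩ (A ∖ {0}) = ∅, so x is NOT a limit point.
  x = 1: open {1, 2, 3} ∋ x has {1, 2, 3} ∩ (A ∖ {1}) = ∅, so x is NOT a limit point.
  x = 2: open {1, 2, 3} ∋ x has {1, 2, 3} ∩ (A ∖ {2}) = ∅, so x is NOT a limit point.
  x = 3: open {3} ∋ x has {3} ∩ (A ∖ {3}) = ∅, so x is NOT a limit point.
Collecting: A' = ∅.


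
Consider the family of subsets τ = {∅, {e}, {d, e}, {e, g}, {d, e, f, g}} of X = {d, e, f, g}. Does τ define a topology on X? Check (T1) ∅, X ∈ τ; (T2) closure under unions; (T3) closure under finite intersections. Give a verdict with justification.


τ is NOT a topology on X.

Axiom (T1): ∅ ∈ τ? Yes; X ∈ τ? Yes.
Axiom (T2/T3): check pairwise unions and intersections of members of τ.
Counterexample for (T2): {d, e} ∪ {e, g} = {d, e, g} ∉ τ. Therefore τ is NOT a topology.


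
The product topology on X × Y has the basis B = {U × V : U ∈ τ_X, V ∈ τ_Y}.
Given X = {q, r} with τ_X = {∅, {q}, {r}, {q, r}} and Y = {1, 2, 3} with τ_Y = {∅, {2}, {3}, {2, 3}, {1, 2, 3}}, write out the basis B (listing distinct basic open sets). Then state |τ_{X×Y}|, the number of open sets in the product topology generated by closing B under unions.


Basis B = {∅ × ∅, {q} × {2}, {q} × {3}, {r} × {2}, {r} × {3}, {q} × {2, 3}, {q, r} × {2}, {q, r} × {3}, {r} × {2, 3}, {q} × {1, 2, 3}, {r} × {1, 2, 3}, {q, r} × {2, 3}, {q, r} × {1, 2, 3}}; |τ_{X×Y}| = 25.

Enumerate products U × V with U ∈ τ_X, V ∈ τ_Y (deduplicated):
  ∅ × ∅ = {} (∅)
  {q} × {2} = {(q,2)}
  {q} × {3} = {(q,3)}
  {r} × {2} = {(r,2)}
  {r} × {3} = {(r,3)}
  {q} × {2, 3} = {(q,2), (q,3)}
  {q, r} × {2} = {(q,2), (r,2)}
  {q, r} × {3} = {(q,3), (r,3)}
  {r} × {2, 3} = {(r,2), (r,3)}
  {q} × {1, 2, 3} = {(q,1), (q,2), (q,3)}
  {r} × {1, 2, 3} = {(r,1), (r,2), (r,3)}
  {q, r} × {2, 3} = {(q,2), (q,3), (r,2), (r,3)}
  {q, r} × {1, 2, 3} = {(q,1), (q,2), (q,3), (r,1), (r,2), (r,3)}
These 13 distinct sets form the basis B.
Close under arbitrary unions to get τ_{X×Y}; counting gives |τ_{X×Y}| = 25.


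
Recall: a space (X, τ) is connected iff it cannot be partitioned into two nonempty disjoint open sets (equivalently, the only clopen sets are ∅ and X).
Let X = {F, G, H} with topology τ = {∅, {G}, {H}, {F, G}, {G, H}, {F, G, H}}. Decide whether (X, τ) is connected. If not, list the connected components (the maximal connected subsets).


(X, τ) is disconnected; components = [{H}, {F, G}].

Find clopen sets (U ∈ τ with X ∖ U ∈ τ):
  U = ∅, X ∖ U = {F, G, H} — both open, so U is clopen.
  U = {H}, X ∖ U = {F, G} — both open, so U is clopen.
  U = {F, G}, X ∖ U = {H} — both open, so U is clopen.
  U = {F, G, H}, X ∖ U = ∅ — both open, so U is clopen.
Nontrivial clopen(s) exist: e.g. {F, G}. So (X, τ) is disconnected.
Compute connected components by grouping points that agree on all clopens:
  component: {H}
  component: {F, G}


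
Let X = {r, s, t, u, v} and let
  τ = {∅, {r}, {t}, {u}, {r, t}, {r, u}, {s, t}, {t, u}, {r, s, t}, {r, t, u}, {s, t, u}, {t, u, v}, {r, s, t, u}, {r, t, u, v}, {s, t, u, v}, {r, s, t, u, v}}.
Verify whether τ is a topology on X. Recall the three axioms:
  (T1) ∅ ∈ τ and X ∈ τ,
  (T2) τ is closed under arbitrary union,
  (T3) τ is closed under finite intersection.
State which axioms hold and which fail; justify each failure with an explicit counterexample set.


τ IS a topology on X.

Axiom (T1): ∅ ∈ τ? Yes; X ∈ τ? Yes.
Axiom (T2/T3): check pairwise unions and intersections of members of τ.
All pairwise intersections and unions checked — each lies in τ. Therefore τ satisfies (T1), (T2), (T3): it IS a topology on X.


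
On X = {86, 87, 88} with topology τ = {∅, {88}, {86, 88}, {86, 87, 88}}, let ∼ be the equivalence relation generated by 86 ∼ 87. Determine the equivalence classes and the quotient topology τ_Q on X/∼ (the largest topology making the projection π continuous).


X/∼ = {[86=87], [88]}; |τ_Q| = 3.

Equivalence classes: [86=87], [88].
Quotient map π: X → X/∼ sends 86 ↦ [86=87], 87 ↦ [86=87], 88 ↦ [88].
For each subset V ⊆ X/∼, compute π^{-1}(V) ⊆ X and check whether π^{-1}(V) ∈ τ. V is open in τ_Q iff π^{-1}(V) ∈ τ.
  V = {}: π^{-1}(V) = ∅ ∈ τ ✓.
  V = {[86=87]}: π^{-1}(V) = {86, 87} ∉ τ ✗.
  V = {[88]}: π^{-1}(V) = {88} ∈ τ ✓.
  V = {[86=87], [88]}: π^{-1}(V) = {86, 87, 88} ∈ τ ✓.
Open sets in the quotient: τ_Q = {{}, {[88]}, {[86=87], [88]}} (3 elements).


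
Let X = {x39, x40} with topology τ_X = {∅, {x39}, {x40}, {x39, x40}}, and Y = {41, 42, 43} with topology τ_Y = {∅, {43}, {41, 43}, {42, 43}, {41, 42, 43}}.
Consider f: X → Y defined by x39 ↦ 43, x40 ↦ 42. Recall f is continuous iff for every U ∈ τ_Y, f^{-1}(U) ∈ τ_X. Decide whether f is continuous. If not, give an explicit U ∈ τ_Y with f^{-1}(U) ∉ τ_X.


f IS continuous.

Compute f^{-1}(U) for each U ∈ τ_Y:
  U = ∅: f^{-1}(U) = ∅ ∈ τ_X ✓.
  U = {43}: f^{-1}(U) = {x39} ∈ τ_X ✓.
  U = {41, 43}: f^{-1}(U) = {x39} ∈ τ_X ✓.
  U = {42, 43}: f^{-1}(U) = {x39, x40} ∈ τ_X ✓.
  U = {41, 42, 43}: f^{-1}(U) = {x39, x40} ∈ τ_X ✓.
Every preimage lies in τ_X, so f IS continuous.


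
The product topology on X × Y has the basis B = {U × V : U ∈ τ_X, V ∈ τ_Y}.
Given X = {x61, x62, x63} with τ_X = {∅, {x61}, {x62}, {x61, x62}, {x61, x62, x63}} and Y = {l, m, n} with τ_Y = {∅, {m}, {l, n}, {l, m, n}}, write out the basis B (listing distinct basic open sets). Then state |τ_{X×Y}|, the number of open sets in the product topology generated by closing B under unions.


Basis B = {∅ × ∅, {x61} × {m}, {x62} × {m}, {x61} × {l, n}, {x61, x62} × {m}, {x62} × {l, n}, {x61} × {l, m, n}, {x61, x62, x63} × {m}, {x62} × {l, m, n}, {x61, x62} × {l, n}, {x61, x62} × {l, m, n}, {x61, x62, x63} × {l, n}, {x61, x62, x63} × {l, m, n}}; |τ_{X×Y}| = 25.

Enumerate products U × V with U ∈ τ_X, V ∈ τ_Y (deduplicated):
  ∅ × ∅ = {} (∅)
  {x61} × {m} = {(x61,m)}
  {x62} × {m} = {(x62,m)}
  {x61} × {l, n} = {(x61,l), (x61,n)}
  {x61, x62} × {m} = {(x61,m), (x62,m)}
  {x62} × {l, n} = {(x62,l), (x62,n)}
  {x61} × {l, m, n} = {(x61,l), (x61,m), (x61,n)}
  {x61, x62, x63} × {m} = {(x61,m), (x62,m), (x63,m)}
  {x62} × {l, m, n} = {(x62,l), (x62,m), (x62,n)}
  {x61, x62} × {l, n} = {(x61,l), (x61,n), (x62,l), (x62,n)}
  {x61, x62} × {l, m, n} = {(x61,l), (x61,m), (x61,n), (x62,l), (x62,m), (x62,n)}
  {x61, x62, x63} × {l, n} = {(x61,l), (x61,n), (x62,l), (x62,n), (x63,l), (x63,n)}
  {x61, x62, x63} × {l, m, n} = {(x61,l), (x61,m), (x61,n), (x62,l), (x62,m), (x62,n), (x63,l), (x63,m), (x63,n)}
These 13 distinct sets form the basis B.
Close under arbitrary unions to get τ_{X×Y}; counting gives |τ_{X×Y}| = 25.


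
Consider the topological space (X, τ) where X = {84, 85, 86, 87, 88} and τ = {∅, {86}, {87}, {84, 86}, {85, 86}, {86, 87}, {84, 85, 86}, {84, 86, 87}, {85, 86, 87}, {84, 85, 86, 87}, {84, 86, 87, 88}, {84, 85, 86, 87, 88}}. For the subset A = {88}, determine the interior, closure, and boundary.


int(A) = ∅, cl(A) = {88}, ∂A = {88}.

Closed sets in (X, τ) are complements of opens:
  closed(X, τ) = {∅, {85}, {88}, {84, 88}, {85, 88}, {87, 88}, {84, 85, 88}, {84, 87, 88}, {85, 87, 88}, {84, 85, 86, 88}, {84, 85, 87, 88}, {84, 85, 86, 87, 88}}.
int(A) = ⋃ {U ∈ τ : U ⊆ A}. Opens contained in A: ∅.
Taking the union of these: int(A) = ∅.
cl(A) = ⋂ {C closed : A ⊆ C}. Closed sets containing A: {88}, {84, 88}, {85, 88}, {87, 88}, {84, 85, 88}, {84, 87, 88}, {85, 87, 88}, {84, 85, 86, 88}, {84, 85, 87, 88}, {84, 85, 86, 87, 88}.
Intersecting these: cl(A) = {88}.
∂A = cl(A) ∖ int(A) = {88} ∖ ∅ = {88}.


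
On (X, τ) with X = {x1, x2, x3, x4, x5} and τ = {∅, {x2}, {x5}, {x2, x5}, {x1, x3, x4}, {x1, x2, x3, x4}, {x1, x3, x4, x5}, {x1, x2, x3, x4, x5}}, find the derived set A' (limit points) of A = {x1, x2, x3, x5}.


A' = {x1, x3, x4}

For each x ∈ X, list the open sets U ∈ τ with x ∈ U, then check whether U ∩ (A ∖ {x}) ≠ ∅ for every such U.
  x = x1: opens ∋ x are {x1, x3, x4}, {x1, x2, x3, x4}, {x1, x3, x4, x5}, {x1, x2, x3, x4, x5}; each meets A ∖ {x1}, so x IS a limit point.
  x = x2: open {x2} ∋ x has {x2} ∩ (A ∖ {x2}) = ∅, so x is NOT a limit point.
  x = x3: opens ∋ x are {x1, x3, x4}, {x1, x2, x3, x4}, {x1, x3, x4, x5}, {x1, x2, x3, x4, x5}; each meets A ∖ {x3}, so x IS a limit point.
  x = x4: opens ∋ x are {x1, x3, x4}, {x1, x2, x3, x4}, {x1, x3, x4, x5}, {x1, x2, x3, x4, x5}; each meets A ∖ {x4}, so x IS a limit point.
  x = x5: open {x5} ∋ x has {x5} ∩ (A ∖ {x5}) = ∅, so x is NOT a limit point.
Collecting: A' = {x1, x3, x4}.


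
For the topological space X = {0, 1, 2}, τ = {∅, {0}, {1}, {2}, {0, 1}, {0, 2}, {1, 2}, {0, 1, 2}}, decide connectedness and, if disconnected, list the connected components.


(X, τ) is disconnected; components = [{0}, {1}, {2}].

Find clopen sets (U ∈ τ with X ∖ U ∈ τ):
  U = ∅, X ∖ U = {0, 1, 2} — both open, so U is clopen.
  U = {0}, X ∖ U = {1, 2} — both open, so U is clopen.
  U = {1}, X ∖ U = {0, 2} — both open, so U is clopen.
  U = {2}, X ∖ U = {0, 1} — both open, so U is clopen.
  U = {0, 1}, X ∖ U = {2} — both open, so U is clopen.
  U = {0, 2}, X ∖ U = {1} — both open, so U is clopen.
  U = {1, 2}, X ∖ U = {0} — both open, so U is clopen.
  U = {0, 1, 2}, X ∖ U = ∅ — both open, so U is clopen.
Nontrivial clopen(s) exist: e.g. {2}. So (X, τ) is disconnected.
Compute connected components by grouping points that agree on all clopens:
  component: {0}
  component: {1}
  component: {2}


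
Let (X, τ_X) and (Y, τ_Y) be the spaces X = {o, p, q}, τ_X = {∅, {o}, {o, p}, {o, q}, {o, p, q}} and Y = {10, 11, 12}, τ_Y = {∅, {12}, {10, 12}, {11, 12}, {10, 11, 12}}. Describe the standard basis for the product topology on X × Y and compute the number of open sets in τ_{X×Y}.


Basis B = {∅ × ∅, {o} × {12}, {o} × {10, 12}, {o} × {11, 12}, {o, p} × {12}, {o, q} × {12}, {o} × {10, 11, 12}, {o, p, q} × {12}, {o, p} × {10, 12}, {o, q} × {10, 12}, {o, p} × {11, 12}, {o, q} × {11, 12}, {o, p} × {10, 11, 12}, {o, q} × {10, 11, 12}, {o, p, q} × {10, 12}, {o, p, q} × {11, 12}, {o, p, q} × {10, 11, 12}}; |τ_{X×Y}| = 48.

Enumerate products U × V with U ∈ τ_X, V ∈ τ_Y (deduplicated):
  ∅ × ∅ = {} (∅)
  {o} × {12} = {(o,12)}
  {o} × {10, 12} = {(o,10), (o,12)}
  {o} × {11, 12} = {(o,11), (o,12)}
  {o, p} × {12} = {(o,12), (p,12)}
  {o, q} × {12} = {(o,12), (q,12)}
  {o} × {10, 11, 12} = {(o,10), (o,11), (o,12)}
  {o, p, q} × {12} = {(o,12), (p,12), (q,12)}
  {o, p} × {10, 12} = {(o,10), (o,12), (p,10), (p,12)}
  {o, q} × {10, 12} = {(o,10), (o,12), (q,10), (q,12)}
  {o, p} × {11, 12} = {(o,11), (o,12), (p,11), (p,12)}
  {o, q} × {11, 12} = {(o,11), (o,12), (q,11), (q,12)}
  {o, p} × {10, 11, 12} = {(o,10), (o,11), (o,12), (p,10), (p,11), (p,12)}
  {o, q} × {10, 11, 12} = {(o,10), (o,11), (o,12), (q,10), (q,11), (q,12)}
  {o, p, q} × {10, 12} = {(o,10), (o,12), (p,10), (p,12), (q,10), (q,12)}
  {o, p, q} × {11, 12} = {(o,11), (o,12), (p,11), (p,12), (q,11), (q,12)}
  {o, p, q} × {10, 11, 12} = {(o,10), (o,11), (o,12), (p,10), (p,11), (p,12), (q,10), (q,11), (q,12)}
These 17 distinct sets form the basis B.
Close under arbitrary unions to get τ_{X×Y}; counting gives |τ_{X×Y}| = 48.


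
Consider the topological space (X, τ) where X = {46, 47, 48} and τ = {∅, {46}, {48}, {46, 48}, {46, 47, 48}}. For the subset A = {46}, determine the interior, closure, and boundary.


int(A) = {46}, cl(A) = {46, 47}, ∂A = {47}.

Closed sets in (X, τ) are complements of opens:
  closed(X, τ) = {∅, {47}, {46, 47}, {47, 48}, {46, 47, 48}}.
int(A) = ⋃ {U ∈ τ : U ⊆ A}. Opens contained in A: ∅, {46}.
Taking the union of these: int(A) = {46}.
cl(A) = ⋂ {C closed : A ⊆ C}. Closed sets containing A: {46, 47}, {46, 47, 48}.
Intersecting these: cl(A) = {46, 47}.
∂A = cl(A) ∖ int(A) = {46, 47} ∖ {46} = {47}.


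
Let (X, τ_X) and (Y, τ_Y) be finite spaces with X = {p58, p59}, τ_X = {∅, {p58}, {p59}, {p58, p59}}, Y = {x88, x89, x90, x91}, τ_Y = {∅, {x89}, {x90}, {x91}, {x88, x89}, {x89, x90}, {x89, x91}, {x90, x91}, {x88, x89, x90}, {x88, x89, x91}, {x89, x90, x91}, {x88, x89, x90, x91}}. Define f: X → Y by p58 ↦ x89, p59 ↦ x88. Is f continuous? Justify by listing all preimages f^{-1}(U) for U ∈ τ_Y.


f IS continuous.

Compute f^{-1}(U) for each U ∈ τ_Y:
  U = ∅: f^{-1}(U) = ∅ ∈ τ_X ✓.
  U = {x89}: f^{-1}(U) = {p58} ∈ τ_X ✓.
  U = {x90}: f^{-1}(U) = ∅ ∈ τ_X ✓.
  U = {x91}: f^{-1}(U) = ∅ ∈ τ_X ✓.
  U = {x88, x89}: f^{-1}(U) = {p58, p59} ∈ τ_X ✓.
  U = {x89, x90}: f^{-1}(U) = {p58} ∈ τ_X ✓.
  U = {x89, x91}: f^{-1}(U) = {p58} ∈ τ_X ✓.
  U = {x90, x91}: f^{-1}(U) = ∅ ∈ τ_X ✓.
  U = {x88, x89, x90}: f^{-1}(U) = {p58, p59} ∈ τ_X ✓.
  U = {x88, x89, x91}: f^{-1}(U) = {p58, p59} ∈ τ_X ✓.
  U = {x89, x90, x91}: f^{-1}(U) = {p58} ∈ τ_X ✓.
  U = {x88, x89, x90, x91}: f^{-1}(U) = {p58, p59} ∈ τ_X ✓.
Every preimage lies in τ_X, so f IS continuous.


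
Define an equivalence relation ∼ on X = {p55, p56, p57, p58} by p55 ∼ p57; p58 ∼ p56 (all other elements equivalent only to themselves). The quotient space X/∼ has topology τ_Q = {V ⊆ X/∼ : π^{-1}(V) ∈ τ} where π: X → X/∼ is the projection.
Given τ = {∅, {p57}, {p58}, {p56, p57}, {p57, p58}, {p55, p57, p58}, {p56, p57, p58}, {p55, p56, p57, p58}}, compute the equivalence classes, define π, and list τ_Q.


X/∼ = {[p55=p57], [p56=p58]}; |τ_Q| = 2.

Equivalence classes: [p55=p57], [p56=p58].
Quotient map π: X → X/∼ sends p55 ↦ [p55=p57], p56 ↦ [p56=p58], p57 ↦ [p55=p57], p58 ↦ [p56=p58].
For each subset V ⊆ X/∼, compute π^{-1}(V) ⊆ X and check whether π^{-1}(V) ∈ τ. V is open in τ_Q iff π^{-1}(V) ∈ τ.
  V = {}: π^{-1}(V) = ∅ ∈ τ ✓.
  V = {[p55=p57]}: π^{-1}(V) = {p55, p57} ∉ τ ✗.
  V = {[p56=p58]}: π^{-1}(V) = {p56, p58} ∉ τ ✗.
  V = {[p55=p57], [p56=p58]}: π^{-1}(V) = {p55, p56, p57, p58} ∈ τ ✓.
Open sets in the quotient: τ_Q = {{}, {[p55=p57], [p56=p58]}} (2 elements).


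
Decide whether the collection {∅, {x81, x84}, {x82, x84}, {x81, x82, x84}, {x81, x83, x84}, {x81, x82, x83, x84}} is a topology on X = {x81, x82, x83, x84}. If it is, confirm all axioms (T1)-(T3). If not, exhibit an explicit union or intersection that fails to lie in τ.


τ is NOT a topology on X.

Axiom (T1): ∅ ∈ τ? Yes; X ∈ τ? Yes.
Axiom (T2/T3): check pairwise unions and intersections of members of τ.
Counterexample for (T3): {x81, x84} ∩ {x82, x84} = {x84} ∉ τ. Therefore τ is NOT a topology.


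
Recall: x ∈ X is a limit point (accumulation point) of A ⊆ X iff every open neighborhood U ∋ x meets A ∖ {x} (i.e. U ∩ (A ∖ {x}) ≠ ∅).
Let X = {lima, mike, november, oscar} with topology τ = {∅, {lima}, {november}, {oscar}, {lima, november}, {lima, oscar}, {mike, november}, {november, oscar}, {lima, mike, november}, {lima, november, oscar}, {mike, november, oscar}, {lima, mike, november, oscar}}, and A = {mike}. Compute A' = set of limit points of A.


A' = ∅

For each x ∈ X, list the open sets U ∈ τ with x ∈ U, then check whether U ∩ (A ∖ {x}) ≠ ∅ for every such U.
  x = lima: open {lima} ∋ x has {lima} ∩ (A ∖ {lima}) = ∅, so x is NOT a limit point.
  x = mike: open {mike, november} ∋ x has {mike, november} ∩ (A ∖ {mike}) = ∅, so x is NOT a limit point.
  x = november: open {november} ∋ x has {november} ∩ (A ∖ {november}) = ∅, so x is NOT a limit point.
  x = oscar: open {oscar} ∋ x has {oscar} ∩ (A ∖ {oscar}) = ∅, so x is NOT a limit point.
Collecting: A' = ∅.


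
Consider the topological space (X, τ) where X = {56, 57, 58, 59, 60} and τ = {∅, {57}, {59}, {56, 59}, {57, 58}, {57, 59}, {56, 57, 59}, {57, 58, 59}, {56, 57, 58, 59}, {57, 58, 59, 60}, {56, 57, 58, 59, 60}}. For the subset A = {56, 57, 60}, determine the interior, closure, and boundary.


int(A) = {57}, cl(A) = {56, 57, 58, 60}, ∂A = {56, 58, 60}.

Closed sets in (X, τ) are complements of opens:
  closed(X, τ) = {∅, {56}, {60}, {56, 60}, {58, 60}, {56, 58, 60}, {56, 59, 60}, {57, 58, 60}, {56, 57, 58, 60}, {56, 58, 59, 60}, {56, 57, 58, 59, 60}}.
int(A) = ⋃ {U ∈ τ : U ⊆ A}. Opens contained in A: ∅, {57}.
Taking the union of these: int(A) = {57}.
cl(A) = ⋂ {C closed : A ⊆ C}. Closed sets containing A: {56, 57, 58, 60}, {56, 57, 58, 59, 60}.
Intersecting these: cl(A) = {56, 57, 58, 60}.
∂A = cl(A) ∖ int(A) = {56, 57, 58, 60} ∖ {57} = {56, 58, 60}.


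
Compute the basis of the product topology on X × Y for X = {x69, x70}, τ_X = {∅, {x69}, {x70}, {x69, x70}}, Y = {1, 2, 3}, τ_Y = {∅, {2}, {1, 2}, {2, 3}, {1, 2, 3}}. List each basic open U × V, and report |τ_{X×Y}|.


Basis B = {∅ × ∅, {x69} × {2}, {x70} × {2}, {x69} × {1, 2}, {x69} × {2, 3}, {x69, x70} × {2}, {x70} × {1, 2}, {x70} × {2, 3}, {x69} × {1, 2, 3}, {x70} × {1, 2, 3}, {x69, x70} × {1, 2}, {x69, x70} × {2, 3}, {x69, x70} × {1, 2, 3}}; |τ_{X×Y}| = 25.

Enumerate products U × V with U ∈ τ_X, V ∈ τ_Y (deduplicated):
  ∅ × ∅ = {} (∅)
  {x69} × {2} = {(x69,2)}
  {x70} × {2} = {(x70,2)}
  {x69} × {1, 2} = {(x69,1), (x69,2)}
  {x69} × {2, 3} = {(x69,2), (x69,3)}
  {x69, x70} × {2} = {(x69,2), (x70,2)}
  {x70} × {1, 2} = {(x70,1), (x70,2)}
  {x70} × {2, 3} = {(x70,2), (x70,3)}
  {x69} × {1, 2, 3} = {(x69,1), (x69,2), (x69,3)}
  {x70} × {1, 2, 3} = {(x70,1), (x70,2), (x70,3)}
  {x69, x70} × {1, 2} = {(x69,1), (x69,2), (x70,1), (x70,2)}
  {x69, x70} × {2, 3} = {(x69,2), (x69,3), (x70,2), (x70,3)}
  {x69, x70} × {1, 2, 3} = {(x69,1), (x69,2), (x69,3), (x70,1), (x70,2), (x70,3)}
These 13 distinct sets form the basis B.
Close under arbitrary unions to get τ_{X×Y}; counting gives |τ_{X×Y}| = 25.


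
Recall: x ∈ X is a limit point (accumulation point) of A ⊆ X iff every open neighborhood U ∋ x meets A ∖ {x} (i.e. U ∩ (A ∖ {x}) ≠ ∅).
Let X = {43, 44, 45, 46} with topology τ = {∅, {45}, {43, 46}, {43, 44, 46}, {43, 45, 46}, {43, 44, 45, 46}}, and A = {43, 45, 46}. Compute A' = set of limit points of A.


A' = {43, 44, 46}

For each x ∈ X, list the open sets U ∈ τ with x ∈ U, then check whether U ∩ (A ∖ {x}) ≠ ∅ for every such U.
  x = 43: opens ∋ x are {43, 46}, {43, 44, 46}, {43, 45, 46}, {43, 44, 45, 46}; each meets A ∖ {43}, so x IS a limit point.
  x = 44: opens ∋ x are {43, 44, 46}, {43, 44, 45, 46}; each meets A ∖ {44}, so x IS a limit point.
  x = 45: open {45} ∋ x has {45} ∩ (A ∖ {45}) = ∅, so x is NOT a limit point.
  x = 46: opens ∋ x are {43, 46}, {43, 44, 46}, {43, 45, 46}, {43, 44, 45, 46}; each meets A ∖ {46}, so x IS a limit point.
Collecting: A' = {43, 44, 46}.


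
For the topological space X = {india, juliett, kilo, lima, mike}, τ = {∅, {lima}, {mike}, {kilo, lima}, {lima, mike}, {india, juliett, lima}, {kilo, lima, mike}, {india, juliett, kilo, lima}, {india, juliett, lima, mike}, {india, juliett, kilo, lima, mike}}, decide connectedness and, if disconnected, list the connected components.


(X, τ) is disconnected; components = [{mike}, {india, juliett, kilo, lima}].

Find clopen sets (U ∈ τ with X ∖ U ∈ τ):
  U = ∅, X ∖ U = {india, juliett, kilo, lima, mike} — both open, so U is clopen.
  U = {mike}, X ∖ U = {india, juliett, kilo, lima} — both open, so U is clopen.
  U = {india, juliett, kilo, lima}, X ∖ U = {mike} — both open, so U is clopen.
  U = {india, juliett, kilo, lima, mike}, X ∖ U = ∅ — both open, so U is clopen.
Nontrivial clopen(s) exist: e.g. {mike}. So (X, τ) is disconnected.
Compute connected components by grouping points that agree on all clopens:
  component: {mike}
  component: {india, juliett, kilo, lima}


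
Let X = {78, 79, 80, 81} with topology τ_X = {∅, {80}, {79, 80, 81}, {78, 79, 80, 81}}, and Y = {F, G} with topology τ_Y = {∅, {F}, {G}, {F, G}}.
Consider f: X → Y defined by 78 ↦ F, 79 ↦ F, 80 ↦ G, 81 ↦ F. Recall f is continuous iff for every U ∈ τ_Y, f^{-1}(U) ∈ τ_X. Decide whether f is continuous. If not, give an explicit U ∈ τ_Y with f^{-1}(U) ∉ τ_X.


f is NOT continuous.

Compute f^{-1}(U) for each U ∈ τ_Y:
  U = ∅: f^{-1}(U) = ∅ ∈ τ_X ✓.
  U = {F}: f^{-1}(U) = {78, 79, 81} ∉ τ_X ✗.
  U = {G}: f^{-1}(U) = {80} ∈ τ_X ✓.
  U = {F, G}: f^{-1}(U) = {78, 79, 80, 81} ∈ τ_X ✓.
Found U = {F} with f^{-1}(U) = {78, 79, 81} not in τ_X. Therefore f is NOT continuous.


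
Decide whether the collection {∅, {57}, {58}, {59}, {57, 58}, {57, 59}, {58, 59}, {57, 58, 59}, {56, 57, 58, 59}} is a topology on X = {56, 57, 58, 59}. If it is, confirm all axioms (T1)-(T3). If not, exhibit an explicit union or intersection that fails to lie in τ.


τ IS a topology on X.

Axiom (T1): ∅ ∈ τ? Yes; X ∈ τ? Yes.
Axiom (T2/T3): check pairwise unions and intersections of members of τ.
All pairwise intersections and unions checked — each lies in τ. Therefore τ satisfies (T1), (T2), (T3): it IS a topology on X.


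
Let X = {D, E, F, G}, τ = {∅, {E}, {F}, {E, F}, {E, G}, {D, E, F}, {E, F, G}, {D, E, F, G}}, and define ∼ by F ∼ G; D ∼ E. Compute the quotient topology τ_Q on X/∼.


X/∼ = {[D=E], [F=G]}; |τ_Q| = 2.

Equivalence classes: [D=E], [F=G].
Quotient map π: X → X/∼ sends D ↦ [D=E], E ↦ [D=E], F ↦ [F=G], G ↦ [F=G].
For each subset V ⊆ X/∼, compute π^{-1}(V) ⊆ X and check whether π^{-1}(V) ∈ τ. V is open in τ_Q iff π^{-1}(V) ∈ τ.
  V = {}: π^{-1}(V) = ∅ ∈ τ ✓.
  V = {[D=E]}: π^{-1}(V) = {D, E} ∉ τ ✗.
  V = {[F=G]}: π^{-1}(V) = {F, G} ∉ τ ✗.
  V = {[D=E], [F=G]}: π^{-1}(V) = {D, E, F, G} ∈ τ ✓.
Open sets in the quotient: τ_Q = {{}, {[D=E], [F=G]}} (2 elements).


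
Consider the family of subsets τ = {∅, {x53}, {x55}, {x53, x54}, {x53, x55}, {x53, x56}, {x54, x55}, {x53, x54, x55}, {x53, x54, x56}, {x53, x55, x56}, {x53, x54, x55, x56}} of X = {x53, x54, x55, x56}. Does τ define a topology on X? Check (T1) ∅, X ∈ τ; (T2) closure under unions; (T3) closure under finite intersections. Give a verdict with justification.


τ is NOT a topology on X.

Axiom (T1): ∅ ∈ τ? Yes; X ∈ τ? Yes.
Axiom (T2/T3): check pairwise unions and intersections of members of τ.
Counterexample for (T3): {x53, x54} ∩ {x54, x55} = {x54} ∉ τ. Therefore τ is NOT a topology.


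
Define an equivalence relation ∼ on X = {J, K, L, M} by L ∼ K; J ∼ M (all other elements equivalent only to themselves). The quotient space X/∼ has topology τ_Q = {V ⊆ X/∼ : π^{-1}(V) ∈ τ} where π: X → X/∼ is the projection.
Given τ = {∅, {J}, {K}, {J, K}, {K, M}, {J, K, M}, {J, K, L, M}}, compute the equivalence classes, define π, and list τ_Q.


X/∼ = {[J=M], [K=L]}; |τ_Q| = 2.

Equivalence classes: [J=M], [K=L].
Quotient map π: X → X/∼ sends J ↦ [J=M], K ↦ [K=L], L ↦ [K=L], M ↦ [J=M].
For each subset V ⊆ X/∼, compute π^{-1}(V) ⊆ X and check whether π^{-1}(V) ∈ τ. V is open in τ_Q iff π^{-1}(V) ∈ τ.
  V = {}: π^{-1}(V) = ∅ ∈ τ ✓.
  V = {[J=M]}: π^{-1}(V) = {J, M} ∉ τ ✗.
  V = {[K=L]}: π^{-1}(V) = {K, L} ∉ τ ✗.
  V = {[J=M], [K=L]}: π^{-1}(V) = {J, K, L, M} ∈ τ ✓.
Open sets in the quotient: τ_Q = {{}, {[J=M], [K=L]}} (2 elements).


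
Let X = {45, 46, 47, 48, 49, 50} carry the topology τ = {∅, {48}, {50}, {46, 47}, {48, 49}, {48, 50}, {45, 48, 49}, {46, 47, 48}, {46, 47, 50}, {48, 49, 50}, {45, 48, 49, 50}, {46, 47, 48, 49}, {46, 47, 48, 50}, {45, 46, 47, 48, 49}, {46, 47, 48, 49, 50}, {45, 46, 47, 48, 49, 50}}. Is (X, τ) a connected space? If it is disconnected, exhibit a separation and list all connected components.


(X, τ) is disconnected; components = [{50}, {46, 47}, {45, 48, 49}].

Find clopen sets (U ∈ τ with X ∖ U ∈ τ):
  U = ∅, X ∖ U = {45, 46, 47, 48, 49, 50} — both open, so U is clopen.
  U = {50}, X ∖ U = {45, 46, 47, 48, 49} — both open, so U is clopen.
  U = {46, 47}, X ∖ U = {45, 48, 49, 50} — both open, so U is clopen.
  U = {45, 48, 49}, X ∖ U = {46, 47, 50} — both open, so U is clopen.
  U = {46, 47, 50}, X ∖ U = {45, 48, 49} — both open, so U is clopen.
  U = {45, 48, 49, 50}, X ∖ U = {46, 47} — both open, so U is clopen.
  U = {45, 46, 47, 48, 49}, X ∖ U = {50} — both open, so U is clopen.
  U = {45, 46, 47, 48, 49, 50}, X ∖ U = ∅ — both open, so U is clopen.
Nontrivial clopen(s) exist: e.g. {50}. So (X, τ) is disconnected.
Compute connected components by grouping points that agree on all clopens:
  component: {50}
  component: {46, 47}
  component: {45, 48, 49}


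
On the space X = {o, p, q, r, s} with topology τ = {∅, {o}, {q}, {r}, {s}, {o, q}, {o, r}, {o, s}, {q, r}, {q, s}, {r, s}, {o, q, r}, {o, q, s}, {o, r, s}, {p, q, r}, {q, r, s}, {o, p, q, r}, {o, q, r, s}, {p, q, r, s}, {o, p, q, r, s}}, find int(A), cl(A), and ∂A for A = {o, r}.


int(A) = {o, r}, cl(A) = {o, p, r}, ∂A = {p}.

Closed sets in (X, τ) are complements of opens:
  closed(X, τ) = {∅, {o}, {p}, {s}, {o, p}, {o, s}, {p, q}, {p, r}, {p, s}, {o, p, q}, {o, p, r}, {o, p, s}, {p, q, r}, {p, q, s}, {p, r, s}, {o, p, q, r}, {o, p, q, s}, {o, p, r, s}, {p, q, r, s}, {o, p, q, r, s}}.
int(A) = ⋃ {U ∈ τ : U ⊆ A}. Opens contained in A: ∅, {o}, {r}, {o, r}.
Taking the union of these: int(A) = {o, r}.
cl(A) = ⋂ {C closed : A ⊆ C}. Closed sets containing A: {o, p, r}, {o, p, q, r}, {o, p, r, s}, {o, p, q, r, s}.
Intersecting these: cl(A) = {o, p, r}.
∂A = cl(A) ∖ int(A) = {o, p, r} ∖ {o, r} = {p}.


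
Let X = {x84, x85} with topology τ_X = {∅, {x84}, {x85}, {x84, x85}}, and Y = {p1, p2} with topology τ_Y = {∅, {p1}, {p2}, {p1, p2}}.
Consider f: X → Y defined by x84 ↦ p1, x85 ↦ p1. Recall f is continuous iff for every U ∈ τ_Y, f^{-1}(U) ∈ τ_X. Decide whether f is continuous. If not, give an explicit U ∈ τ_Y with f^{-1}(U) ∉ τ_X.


f IS continuous.

Compute f^{-1}(U) for each U ∈ τ_Y:
  U = ∅: f^{-1}(U) = ∅ ∈ τ_X ✓.
  U = {p1}: f^{-1}(U) = {x84, x85} ∈ τ_X ✓.
  U = {p2}: f^{-1}(U) = ∅ ∈ τ_X ✓.
  U = {p1, p2}: f^{-1}(U) = {x84, x85} ∈ τ_X ✓.
Every preimage lies in τ_X, so f IS continuous.


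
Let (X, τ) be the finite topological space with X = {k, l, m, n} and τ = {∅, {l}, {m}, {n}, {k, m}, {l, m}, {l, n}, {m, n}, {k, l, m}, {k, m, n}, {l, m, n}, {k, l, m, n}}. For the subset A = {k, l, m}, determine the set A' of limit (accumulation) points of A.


A' = {k}

For each x ∈ X, list the open sets U ∈ τ with x ∈ U, then check whether U ∩ (A ∖ {x}) ≠ ∅ for every such U.
  x = k: opens ∋ x are {k, m}, {k, l, m}, {k, m, n}, {k, l, m, n}; each meets A ∖ {k}, so x IS a limit point.
  x = l: open {l} ∋ x has {l} ∩ (A ∖ {l}) = ∅, so x is NOT a limit point.
  x = m: open {m} ∋ x has {m} ∩ (A ∖ {m}) = ∅, so x is NOT a limit point.
  x = n: open {n} ∋ x has {n} ∩ (A ∖ {n}) = ∅, so x is NOT a limit point.
Collecting: A' = {k}.


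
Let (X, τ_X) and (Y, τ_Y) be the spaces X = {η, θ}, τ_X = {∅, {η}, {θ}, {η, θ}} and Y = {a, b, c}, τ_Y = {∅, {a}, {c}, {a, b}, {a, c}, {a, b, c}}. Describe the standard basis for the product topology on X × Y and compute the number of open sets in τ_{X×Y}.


Basis B = {∅ × ∅, {η} × {a}, {η} × {c}, {θ} × {a}, {θ} × {c}, {η} × {a, b}, {η} × {a, c}, {η, θ} × {a}, {η, θ} × {c}, {θ} × {a, b}, {θ} × {a, c}, {η} × {a, b, c}, {θ} × {a, b, c}, {η, θ} × {a, b}, {η, θ} × {a, c}, {η, θ} × {a, b, c}}; |τ_{X×Y}| = 36.

Enumerate products U × V with U ∈ τ_X, V ∈ τ_Y (deduplicated):
  ∅ × ∅ = {} (∅)
  {η} × {a} = {(η,a)}
  {η} × {c} = {(η,c)}
  {θ} × {a} = {(θ,a)}
  {θ} × {c} = {(θ,c)}
  {η} × {a, b} = {(η,a), (η,b)}
  {η} × {a, c} = {(η,a), (η,c)}
  {η, θ} × {a} = {(η,a), (θ,a)}
  {η, θ} × {c} = {(η,c), (θ,c)}
  {θ} × {a, b} = {(θ,a), (θ,b)}
  {θ} × {a, c} = {(θ,a), (θ,c)}
  {η} × {a, b, c} = {(η,a), (η,b), (η,c)}
  {θ} × {a, b, c} = {(θ,a), (θ,b), (θ,c)}
  {η, θ} × {a, b} = {(η,a), (η,b), (θ,a), (θ,b)}
  {η, θ} × {a, c} = {(η,a), (η,c), (θ,a), (θ,c)}
  {η, θ} × {a, b, c} = {(η,a), (η,b), (η,c), (θ,a), (θ,b), (θ,c)}
These 16 distinct sets form the basis B.
Close under arbitrary unions to get τ_{X×Y}; counting gives |τ_{X×Y}| = 36.


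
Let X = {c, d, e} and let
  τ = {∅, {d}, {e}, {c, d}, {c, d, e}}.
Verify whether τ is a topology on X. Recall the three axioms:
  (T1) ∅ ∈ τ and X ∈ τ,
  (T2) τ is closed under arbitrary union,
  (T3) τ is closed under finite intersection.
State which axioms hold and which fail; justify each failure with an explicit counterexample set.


τ is NOT a topology on X.

Axiom (T1): ∅ ∈ τ? Yes; X ∈ τ? Yes.
Axiom (T2/T3): check pairwise unions and intersections of members of τ.
Counterexample for (T2): {d} ∪ {e} = {d, e} ∉ τ. Therefore τ is NOT a topology.


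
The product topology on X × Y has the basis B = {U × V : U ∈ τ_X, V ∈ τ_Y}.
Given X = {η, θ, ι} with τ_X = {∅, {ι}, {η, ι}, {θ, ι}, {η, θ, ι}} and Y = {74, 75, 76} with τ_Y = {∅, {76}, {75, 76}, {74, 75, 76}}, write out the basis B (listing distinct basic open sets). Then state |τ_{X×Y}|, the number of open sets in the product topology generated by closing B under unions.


Basis B = {∅ × ∅, {ι} × {76}, {η, ι} × {76}, {θ, ι} × {76}, {ι} × {75, 76}, {η, θ, ι} × {76}, {ι} × {74, 75, 76}, {η, ι} × {75, 76}, {θ, ι} × {75, 76}, {η, ι} × {74, 75, 76}, {η, θ, ι} × {75, 76}, {θ, ι} × {74, 75, 76}, {η, θ, ι} × {74, 75, 76}}; |τ_{X×Y}| = 30.

Enumerate products U × V with U ∈ τ_X, V ∈ τ_Y (deduplicated):
  ∅ × ∅ = {} (∅)
  {ι} × {76} = {(ι,76)}
  {η, ι} × {76} = {(η,76), (ι,76)}
  {θ, ι} × {76} = {(θ,76), (ι,76)}
  {ι} × {75, 76} = {(ι,75), (ι,76)}
  {η, θ, ι} × {76} = {(η,76), (θ,76), (ι,76)}
  {ι} × {74, 75, 76} = {(ι,74), (ι,75), (ι,76)}
  {η, ι} × {75, 76} = {(η,75), (η,76), (ι,75), (ι,76)}
  {θ, ι} × {75, 76} = {(θ,75), (θ,76), (ι,75), (ι,76)}
  {η, ι} × {74, 75, 76} = {(η,74), (η,75), (η,76), (ι,74), (ι,75), (ι,76)}
  {η, θ, ι} × {75, 76} = {(η,75), (η,76), (θ,75), (θ,76), (ι,75), (ι,76)}
  {θ, ι} × {74, 75, 76} = {(θ,74), (θ,75), (θ,76), (ι,74), (ι,75), (ι,76)}
  {η, θ, ι} × {74, 75, 76} = {(η,74), (η,75), (η,76), (θ,74), (θ,75), (θ,76), (ι,74), (ι,75), (ι,76)}
These 13 distinct sets form the basis B.
Close under arbitrary unions to get τ_{X×Y}; counting gives |τ_{X×Y}| = 30.


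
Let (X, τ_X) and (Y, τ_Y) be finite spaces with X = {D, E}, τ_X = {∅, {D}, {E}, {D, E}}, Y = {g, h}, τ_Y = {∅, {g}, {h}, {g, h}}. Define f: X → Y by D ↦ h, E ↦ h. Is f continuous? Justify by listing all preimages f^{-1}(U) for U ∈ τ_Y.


f IS continuous.

Compute f^{-1}(U) for each U ∈ τ_Y:
  U = ∅: f^{-1}(U) = ∅ ∈ τ_X ✓.
  U = {g}: f^{-1}(U) = ∅ ∈ τ_X ✓.
  U = {h}: f^{-1}(U) = {D, E} ∈ τ_X ✓.
  U = {g, h}: f^{-1}(U) = {D, E} ∈ τ_X ✓.
Every preimage lies in τ_X, so f IS continuous.


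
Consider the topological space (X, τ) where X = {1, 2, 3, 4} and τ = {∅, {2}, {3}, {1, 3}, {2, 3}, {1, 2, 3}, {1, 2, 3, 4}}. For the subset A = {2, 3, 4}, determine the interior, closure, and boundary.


int(A) = {2, 3}, cl(A) = {1, 2, 3, 4}, ∂A = {1, 4}.

Closed sets in (X, τ) are complements of opens:
  closed(X, τ) = {∅, {4}, {1, 4}, {2, 4}, {1, 2, 4}, {1, 3, 4}, {1, 2, 3, 4}}.
int(A) = ⋃ {U ∈ τ : U ⊆ A}. Opens contained in A: ∅, {2}, {3}, {2, 3}.
Taking the union of these: int(A) = {2, 3}.
cl(A) = ⋂ {C closed : A ⊆ C}. Closed sets containing A: {1, 2, 3, 4}.
Intersecting these: cl(A) = {1, 2, 3, 4}.
∂A = cl(A) ∖ int(A) = {1, 2, 3, 4} ∖ {2, 3} = {1, 4}.


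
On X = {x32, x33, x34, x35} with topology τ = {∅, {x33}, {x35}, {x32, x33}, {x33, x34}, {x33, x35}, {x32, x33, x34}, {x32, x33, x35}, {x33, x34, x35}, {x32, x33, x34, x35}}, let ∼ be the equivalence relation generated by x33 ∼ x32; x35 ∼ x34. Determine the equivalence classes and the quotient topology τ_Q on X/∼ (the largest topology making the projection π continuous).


X/∼ = {[x32=x33], [x34=x35]}; |τ_Q| = 3.

Equivalence classes: [x32=x33], [x34=x35].
Quotient map π: X → X/∼ sends x32 ↦ [x32=x33], x33 ↦ [x32=x33], x34 ↦ [x34=x35], x35 ↦ [x34=x35].
For each subset V ⊆ X/∼, compute π^{-1}(V) ⊆ X and check whether π^{-1}(V) ∈ τ. V is open in τ_Q iff π^{-1}(V) ∈ τ.
  V = {}: π^{-1}(V) = ∅ ∈ τ ✓.
  V = {[x32=x33]}: π^{-1}(V) = {x32, x33} ∈ τ ✓.
  V = {[x34=x35]}: π^{-1}(V) = {x34, x35} ∉ τ ✗.
  V = {[x32=x33], [x34=x35]}: π^{-1}(V) = {x32, x33, x34, x35} ∈ τ ✓.
Open sets in the quotient: τ_Q = {{}, {[x32=x33]}, {[x32=x33], [x34=x35]}} (3 elements).


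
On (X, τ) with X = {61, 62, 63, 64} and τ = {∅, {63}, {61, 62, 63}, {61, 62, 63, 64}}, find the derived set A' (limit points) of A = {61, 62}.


A' = {61, 62, 64}

For each x ∈ X, list the open sets U ∈ τ with x ∈ U, then check whether U ∩ (A ∖ {x}) ≠ ∅ for every such U.
  x = 61: opens ∋ x are {61, 62, 63}, {61, 62, 63, 64}; each meets A ∖ {61}, so x IS a limit point.
  x = 62: opens ∋ x are {61, 62, 63}, {61, 62, 63, 64}; each meets A ∖ {62}, so x IS a limit point.
  x = 63: open {63} ∋ x has {63} ∩ (A ∖ {63}) = ∅, so x is NOT a limit point.
  x = 64: opens ∋ x are {61, 62, 63, 64}; each meets A ∖ {64}, so x IS a limit point.
Collecting: A' = {61, 62, 64}.
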